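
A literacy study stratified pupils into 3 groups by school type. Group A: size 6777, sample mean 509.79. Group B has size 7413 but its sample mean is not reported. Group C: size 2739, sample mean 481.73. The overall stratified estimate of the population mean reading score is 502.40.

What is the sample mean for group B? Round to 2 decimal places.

Σ Nₕx̄ₕ = N·μ, so 7413·x̄_B = 16929·502.40 − (6777·509.79 + 2739·481.73).
= 8505129.6 − 4774305.3 = 3730824.3.
x̄_B = 3730824.3 / 7413 = 503.2813... → 503.28.

503.28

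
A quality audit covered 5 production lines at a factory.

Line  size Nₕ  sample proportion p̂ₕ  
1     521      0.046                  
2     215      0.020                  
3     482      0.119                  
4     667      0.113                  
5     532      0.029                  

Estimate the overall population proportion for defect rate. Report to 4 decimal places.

N = 521 + 215 + 482 + 667 + 532 = 2417.
Overall proportion = Σ (Nₕ/N)·p̂ₕ.
Σ Nₕp̂ₕ = 23.966 + 4.3 + 57.358 + 75.371 + 15.428 = 176.423.
176.423 / 2417 = 0.072993... → 0.0730.

0.0730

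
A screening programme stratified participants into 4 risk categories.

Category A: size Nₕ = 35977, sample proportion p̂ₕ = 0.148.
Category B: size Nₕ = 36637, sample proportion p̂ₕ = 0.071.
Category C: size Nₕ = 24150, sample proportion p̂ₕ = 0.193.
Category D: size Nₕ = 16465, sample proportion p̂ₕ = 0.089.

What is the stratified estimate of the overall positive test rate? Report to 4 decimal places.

Wₕ = Nₕ/N with N = 113229: 0.3177, 0.3236, 0.2133, 0.1454.
p̂_st = 0.3177·0.148 + 0.3236·0.071 + 0.2133·0.193 + 0.1454·0.089 ≈ 0.124104... → 0.1241.

0.1241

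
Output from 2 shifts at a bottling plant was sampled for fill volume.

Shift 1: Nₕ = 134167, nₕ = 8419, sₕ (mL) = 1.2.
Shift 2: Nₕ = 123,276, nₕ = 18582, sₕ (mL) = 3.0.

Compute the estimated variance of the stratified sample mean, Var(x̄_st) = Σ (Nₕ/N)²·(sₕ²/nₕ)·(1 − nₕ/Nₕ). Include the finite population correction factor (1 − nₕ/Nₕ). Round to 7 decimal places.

N = 257443; Wₕ = Nₕ/N.
shift 1: (134167/257443)²·1.2²/8419·(1 − 8419/134167) = 0.0000435398
shift 2: (123276/257443)²·3.0²/18582·(1 − 18582/123276) = 0.0000943166
Sum = 0.0001378564 → 0.0001379.

0.0001379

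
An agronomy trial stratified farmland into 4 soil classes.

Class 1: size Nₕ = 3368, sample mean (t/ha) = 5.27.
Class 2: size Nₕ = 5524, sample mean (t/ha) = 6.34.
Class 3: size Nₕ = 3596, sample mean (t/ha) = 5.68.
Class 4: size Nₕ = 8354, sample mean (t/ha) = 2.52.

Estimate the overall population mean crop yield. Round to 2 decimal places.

4.52

N = 3368 + 5524 + 3596 + 8354 = 20842.
Overall mean = Σ (Nₕ/N)·x̄ₕ — weight by population share, not a simple average.
Σ Nₕx̄ₕ = 3368·5.27 + 5524·6.34 + 3596·5.68 + 8354·2.52 = 17749.36 + 35022.16 + 20425.28 + 21052.08 = 94248.88.
Divide by N: 94248.88 / 20842 = 4.5221... → 4.52.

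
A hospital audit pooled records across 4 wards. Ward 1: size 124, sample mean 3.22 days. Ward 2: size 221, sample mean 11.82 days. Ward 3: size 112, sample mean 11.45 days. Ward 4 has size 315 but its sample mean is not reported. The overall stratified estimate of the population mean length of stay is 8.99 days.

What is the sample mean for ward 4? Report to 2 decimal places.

Σ Nₕx̄ₕ = N·μ, so 315·x̄_4 = 772·8.99 − (124·3.22 + 221·11.82 + 112·11.45).
= 6940.28 − 4293.9 = 2646.38.
x̄_4 = 2646.38 / 315 = 8.4012... → 8.40.

8.40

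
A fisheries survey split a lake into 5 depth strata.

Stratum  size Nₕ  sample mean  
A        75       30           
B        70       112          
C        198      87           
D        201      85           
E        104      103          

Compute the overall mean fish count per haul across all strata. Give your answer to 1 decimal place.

85.1

N = 75 + 70 + 198 + 201 + 104 = 648.
Overall mean = Σ (Nₕ/N)·x̄ₕ — weight by population share, not a simple average.
Σ Nₕx̄ₕ = 75·30 + 70·112 + 198·87 + 201·85 + 104·103 = 2250 + 7840 + 17226 + 17085 + 10712 = 55113.
Divide by N: 55113 / 648 = 85.051... → 85.1.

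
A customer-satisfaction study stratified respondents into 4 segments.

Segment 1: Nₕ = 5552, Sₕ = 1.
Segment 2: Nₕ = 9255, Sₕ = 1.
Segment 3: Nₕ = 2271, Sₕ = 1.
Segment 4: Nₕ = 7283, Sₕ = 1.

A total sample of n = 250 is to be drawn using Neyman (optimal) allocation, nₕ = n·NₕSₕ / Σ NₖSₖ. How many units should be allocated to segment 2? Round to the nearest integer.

Σ NₕSₕ = 5552·1 + 9255·1 + 2271·1 + 7283·1 = 24361.
Share for 2: 9255/24361 = 0.37991.
n_2 = 250 × 0.37991 = 94.978... → 95.

95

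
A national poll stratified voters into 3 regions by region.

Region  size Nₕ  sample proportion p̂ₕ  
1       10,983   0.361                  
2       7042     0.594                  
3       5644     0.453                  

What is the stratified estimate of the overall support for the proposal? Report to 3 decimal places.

0.452

Wₕ = Nₕ/N with N = 23669: 0.4640, 0.2975, 0.2385.
p̂_st = 0.4640·0.361 + 0.2975·0.594 + 0.2385·0.453 ≈ 0.45226... → 0.452.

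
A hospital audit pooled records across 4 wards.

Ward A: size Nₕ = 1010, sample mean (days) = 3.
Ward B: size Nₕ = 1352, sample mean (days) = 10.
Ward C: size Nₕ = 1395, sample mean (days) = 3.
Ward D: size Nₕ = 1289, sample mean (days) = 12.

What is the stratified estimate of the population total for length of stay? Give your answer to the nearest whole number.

36203

Estimate total by summing Nₕ·x̄ₕ over strata.
1010·3 + 1352·10 + 1395·3 + 1289·12 = 3030 + 13520 + 4185 + 15468 = 36203.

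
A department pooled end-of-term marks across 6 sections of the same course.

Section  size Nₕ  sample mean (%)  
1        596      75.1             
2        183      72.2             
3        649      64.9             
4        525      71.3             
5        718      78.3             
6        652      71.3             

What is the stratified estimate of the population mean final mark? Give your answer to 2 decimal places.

72.29

N = 3323; weights Wₕ = Nₕ/N = (0.1794, 0.0551, 0.1953, 0.1580, 0.2161, 0.1962).
x̄_st = Σ Wₕ·x̄ₕ = 0.1794·75.1 + 0.0551·72.2 + 0.1953·64.9 + 0.1580·71.3 + 0.2161·78.3 + 0.1962·71.3 ≈ 72.2937...
→ 72.29.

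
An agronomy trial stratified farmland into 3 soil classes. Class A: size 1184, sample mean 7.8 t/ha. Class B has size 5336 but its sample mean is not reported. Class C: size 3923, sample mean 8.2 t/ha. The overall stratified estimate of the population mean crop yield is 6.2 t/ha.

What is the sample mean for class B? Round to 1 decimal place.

N = 1184 + 5336 + 3923 = 10443.
Overall total = μ·N = 6.2·10443 = 64746.6.
Subtract the known strata: 1184·7.8 + 3923·8.2 = 41403.8.
Remaining total for class B: 64746.6 − 41403.8 = 23342.8.
Divide by its size: 23342.8 / 5336 = 4.375... → 4.4.

4.4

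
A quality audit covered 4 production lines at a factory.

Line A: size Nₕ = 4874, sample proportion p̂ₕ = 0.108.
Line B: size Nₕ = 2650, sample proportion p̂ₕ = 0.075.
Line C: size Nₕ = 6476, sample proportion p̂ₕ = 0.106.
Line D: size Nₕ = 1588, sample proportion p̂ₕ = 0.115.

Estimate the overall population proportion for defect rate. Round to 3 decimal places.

N = 4874 + 2650 + 6476 + 1588 = 15588.
Overall proportion = Σ (Nₕ/N)·p̂ₕ.
Σ Nₕp̂ₕ = 526.392 + 198.75 + 686.456 + 182.62 = 1594.218.
1594.218 / 15588 = 0.10227... → 0.102.

0.102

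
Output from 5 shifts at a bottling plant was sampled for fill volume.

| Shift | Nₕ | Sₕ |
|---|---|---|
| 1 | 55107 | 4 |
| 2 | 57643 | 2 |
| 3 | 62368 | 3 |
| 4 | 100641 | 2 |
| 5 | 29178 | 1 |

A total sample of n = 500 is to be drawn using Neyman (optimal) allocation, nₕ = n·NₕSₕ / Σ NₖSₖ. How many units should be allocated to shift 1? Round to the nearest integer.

146

Σ NₕSₕ = 55107·4 + 57643·2 + 62368·3 + 100641·2 + 29178·1 = 753278.
Share for 1: 220428/753278 = 0.29263.
n_1 = 500 × 0.29263 = 146.313... → 146.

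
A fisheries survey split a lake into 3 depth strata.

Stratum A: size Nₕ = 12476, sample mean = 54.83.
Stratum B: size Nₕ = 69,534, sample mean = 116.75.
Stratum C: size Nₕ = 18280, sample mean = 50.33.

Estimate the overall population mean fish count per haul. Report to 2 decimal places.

96.94

x̄_st = (Σ Nₕx̄ₕ) / (Σ Nₕ) = (12476·54.83 + 69534·116.75 + 18280·50.33) / 100290
= 9722185.98 / 100290 = 96.9407... → 96.94.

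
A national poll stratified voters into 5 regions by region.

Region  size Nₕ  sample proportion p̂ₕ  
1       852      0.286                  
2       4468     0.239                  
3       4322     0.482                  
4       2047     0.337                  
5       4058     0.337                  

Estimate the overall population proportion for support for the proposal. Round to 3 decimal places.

N = 852 + 4468 + 4322 + 2047 + 4058 = 15747.
Overall proportion = Σ (Nₕ/N)·p̂ₕ.
Σ Nₕp̂ₕ = 243.672 + 1067.852 + 2083.204 + 689.839 + 1367.546 = 5452.113.
5452.113 / 15747 = 0.34623... → 0.346.

0.346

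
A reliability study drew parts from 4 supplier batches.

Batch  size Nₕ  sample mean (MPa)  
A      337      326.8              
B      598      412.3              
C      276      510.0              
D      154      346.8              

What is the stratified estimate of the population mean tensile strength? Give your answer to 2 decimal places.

403.56

N = 337 + 598 + 276 + 154 = 1365.
Weight each subgroup mean by Nₕ/N and sum.
Σ Nₕx̄ₕ = 337·326.8 + 598·412.3 + 276·510.0 + 154·346.8 = 110131.6 + 246555.4 + 140760 + 53407.2 = 550854.2.
Divide by N: 550854.2 / 1365 = 403.5562... → 403.56.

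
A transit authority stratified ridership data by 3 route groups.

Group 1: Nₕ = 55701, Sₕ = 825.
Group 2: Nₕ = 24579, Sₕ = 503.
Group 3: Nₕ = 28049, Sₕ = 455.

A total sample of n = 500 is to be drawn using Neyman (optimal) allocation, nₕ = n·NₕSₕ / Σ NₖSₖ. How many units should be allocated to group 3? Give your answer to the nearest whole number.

Σ NₕSₕ = 55701·825 + 24579·503 + 28049·455 = 71078857.
Share for 3: 12762295/71078857 = 0.17955.
n_3 = 500 × 0.17955 = 89.776... → 90.

90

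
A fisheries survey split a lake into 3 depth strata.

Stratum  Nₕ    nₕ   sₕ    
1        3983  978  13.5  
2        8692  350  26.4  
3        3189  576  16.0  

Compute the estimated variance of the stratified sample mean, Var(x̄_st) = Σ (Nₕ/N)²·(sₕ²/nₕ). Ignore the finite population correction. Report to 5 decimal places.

N = 15864; Wₕ = Nₕ/N.
stratum 1: (3983/15864)²·13.5²/978 = 0.01174692
stratum 2: (8692/15864)²·26.4²/350 = 0.59779715
stratum 3: (3189/15864)²·16.0²/576 = 0.01795978
Sum = 0.62750385 → 0.62750.

0.62750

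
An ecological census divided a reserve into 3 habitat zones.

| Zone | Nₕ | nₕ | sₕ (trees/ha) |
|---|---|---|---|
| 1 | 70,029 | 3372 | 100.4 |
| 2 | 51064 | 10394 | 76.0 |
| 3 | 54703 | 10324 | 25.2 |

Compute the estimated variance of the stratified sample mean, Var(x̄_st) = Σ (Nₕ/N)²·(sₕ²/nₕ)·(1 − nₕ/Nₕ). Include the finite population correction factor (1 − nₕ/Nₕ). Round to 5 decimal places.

N = 175796; Wₕ = Nₕ/N.
zone 1: (70029/175796)²·100.4²/3372·(1 − 3372/70029) = 0.45152892
zone 2: (51064/175796)²·76.0²/10394·(1 − 10394/51064) = 0.03734354
zone 3: (54703/175796)²·25.2²/10324·(1 − 10324/54703) = 0.00483196
Sum = 0.49370442 → 0.49370.

0.49370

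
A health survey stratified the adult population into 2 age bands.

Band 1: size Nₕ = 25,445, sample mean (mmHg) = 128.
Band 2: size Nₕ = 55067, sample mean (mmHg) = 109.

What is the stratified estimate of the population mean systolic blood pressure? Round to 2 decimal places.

115.00

N = 25445 + 55067 = 80512.
Weight each subgroup mean by Nₕ/N and sum.
Σ Nₕx̄ₕ = 25445·128 + 55067·109 = 3256960 + 6002303 = 9259263.
Divide by N: 9259263 / 80512 = 115.0048... → 115.00.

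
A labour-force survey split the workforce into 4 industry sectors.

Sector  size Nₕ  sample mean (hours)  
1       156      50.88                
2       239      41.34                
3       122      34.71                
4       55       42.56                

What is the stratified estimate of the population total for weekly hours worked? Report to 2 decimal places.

24392.96

1: 156·50.88 = 7937.28
2: 239·41.34 = 9880.26
3: 122·34.71 = 4234.62
4: 55·42.56 = 2340.8
τ̂ = Σ Nₕx̄ₕ = 24392.96.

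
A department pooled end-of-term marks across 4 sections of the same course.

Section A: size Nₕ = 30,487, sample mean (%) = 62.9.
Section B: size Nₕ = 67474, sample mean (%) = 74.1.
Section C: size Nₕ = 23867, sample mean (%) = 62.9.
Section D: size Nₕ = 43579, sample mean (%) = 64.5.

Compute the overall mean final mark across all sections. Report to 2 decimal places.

67.89

N = 30487 + 67474 + 23867 + 43579 = 165407.
Weight each subgroup mean by Nₕ/N and sum.
Σ Nₕx̄ₕ = 30487·62.9 + 67474·74.1 + 23867·62.9 + 43579·64.5 = 1917632.3 + 4999823.4 + 1501234.3 + 2810845.5 = 11229535.5.
Divide by N: 11229535.5 / 165407 = 67.8903... → 67.89.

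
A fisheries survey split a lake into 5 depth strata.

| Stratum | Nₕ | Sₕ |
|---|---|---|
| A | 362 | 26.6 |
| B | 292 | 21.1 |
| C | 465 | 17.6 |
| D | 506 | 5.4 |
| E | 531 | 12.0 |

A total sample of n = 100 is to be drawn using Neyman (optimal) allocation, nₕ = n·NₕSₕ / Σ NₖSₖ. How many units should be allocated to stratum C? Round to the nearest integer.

Σ NₕSₕ = 362·26.6 + 292·21.1 + 465·17.6 + 506·5.4 + 531·12.0 = 33078.8.
Share for C: 8184/33078.8 = 0.24741.
n_C = 100 × 0.24741 = 24.741... → 25.

25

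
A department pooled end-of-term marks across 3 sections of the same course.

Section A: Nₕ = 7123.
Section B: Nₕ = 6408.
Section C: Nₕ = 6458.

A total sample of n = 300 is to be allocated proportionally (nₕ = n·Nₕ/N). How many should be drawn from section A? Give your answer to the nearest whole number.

107

Share of section A = 7123/19989 = 0.35635.
Allocate 300 × 0.35635 = 106.904... → 107.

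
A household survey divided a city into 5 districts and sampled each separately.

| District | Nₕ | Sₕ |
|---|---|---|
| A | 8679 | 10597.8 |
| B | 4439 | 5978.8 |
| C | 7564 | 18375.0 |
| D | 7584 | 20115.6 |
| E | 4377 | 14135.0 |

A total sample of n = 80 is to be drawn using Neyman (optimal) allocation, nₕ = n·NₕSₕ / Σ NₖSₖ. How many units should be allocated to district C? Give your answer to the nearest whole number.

24

Σ NₕSₕ = 8679·10597.8 + 4439·5978.8 + 7564·18375.0 + 7584·20115.6 + 4377·14135.0 = 471932304.8.
Share for C: 138988500/471932304.8 = 0.29451.
n_C = 80 × 0.29451 = 23.561... → 24.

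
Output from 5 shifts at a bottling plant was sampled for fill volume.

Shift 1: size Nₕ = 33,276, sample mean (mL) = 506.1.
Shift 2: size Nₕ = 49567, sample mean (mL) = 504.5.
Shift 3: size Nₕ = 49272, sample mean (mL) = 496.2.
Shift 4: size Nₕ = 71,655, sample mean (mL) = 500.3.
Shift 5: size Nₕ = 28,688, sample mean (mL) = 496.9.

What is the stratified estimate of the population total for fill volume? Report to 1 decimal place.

Estimate total by summing Nₕ·x̄ₕ over strata.
33276·506.1 + 49567·504.5 + 49272·496.2 + 71655·500.3 + 28688·496.9 = 16840983.6 + 25006551.5 + 24448766.4 + 35848996.5 + 14255067.2 = 116400365.2.

116400365.2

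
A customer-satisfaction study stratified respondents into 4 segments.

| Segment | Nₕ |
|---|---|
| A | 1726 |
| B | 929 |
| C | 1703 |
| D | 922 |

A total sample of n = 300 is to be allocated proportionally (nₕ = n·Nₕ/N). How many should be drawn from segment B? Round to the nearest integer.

N = 1726 + 929 + 1703 + 922 = 5280.
n_B = 300·929/5280 = 52.784... → 53.

53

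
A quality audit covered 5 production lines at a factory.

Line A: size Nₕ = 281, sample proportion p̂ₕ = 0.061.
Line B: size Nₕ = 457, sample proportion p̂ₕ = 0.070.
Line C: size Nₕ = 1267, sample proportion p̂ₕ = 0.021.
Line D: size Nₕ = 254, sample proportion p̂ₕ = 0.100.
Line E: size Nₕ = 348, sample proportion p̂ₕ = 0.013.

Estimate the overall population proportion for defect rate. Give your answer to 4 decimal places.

Wₕ = Nₕ/N with N = 2607: 0.1078, 0.1753, 0.4860, 0.0974, 0.1335.
p̂_st = 0.1078·0.061 + 0.1753·0.070 + 0.4860·0.021 + 0.0974·0.100 + 0.1335·0.013 ≈ 0.040530... → 0.0405.

0.0405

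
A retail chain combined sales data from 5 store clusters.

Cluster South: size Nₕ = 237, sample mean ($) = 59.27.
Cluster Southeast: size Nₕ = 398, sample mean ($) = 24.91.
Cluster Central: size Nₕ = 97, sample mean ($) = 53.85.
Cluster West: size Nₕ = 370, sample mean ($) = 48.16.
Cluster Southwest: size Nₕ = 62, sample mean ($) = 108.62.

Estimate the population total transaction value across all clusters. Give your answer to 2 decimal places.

Population total = Σ Nₕ·x̄ₕ (each stratum's size times its mean).
237·59.27 + 398·24.91 + 97·53.85 + 370·48.16 + 62·108.62 = 14046.99 + 9914.18 + 5223.45 + 17819.2 + 6734.44 = 53738.26.

53738.26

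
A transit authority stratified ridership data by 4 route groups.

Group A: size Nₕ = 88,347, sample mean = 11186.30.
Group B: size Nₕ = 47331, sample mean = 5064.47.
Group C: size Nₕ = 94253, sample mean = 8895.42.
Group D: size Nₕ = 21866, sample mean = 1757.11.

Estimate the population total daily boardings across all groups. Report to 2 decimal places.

2104823464.19

Population total = Σ Nₕ·x̄ₕ (each stratum's size times its mean).
88347·11186.30 + 47331·5064.47 + 94253·8895.42 + 21866·1757.11 = 988276046.1 + 239706429.57 + 838420021.26 + 38420967.26 = 2104823464.19.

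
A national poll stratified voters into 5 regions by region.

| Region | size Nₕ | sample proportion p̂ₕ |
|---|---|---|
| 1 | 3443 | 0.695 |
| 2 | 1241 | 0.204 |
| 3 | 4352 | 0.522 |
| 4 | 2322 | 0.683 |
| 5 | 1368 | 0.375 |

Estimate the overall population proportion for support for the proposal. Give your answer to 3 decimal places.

Wₕ = Nₕ/N with N = 12726: 0.2705, 0.0975, 0.3420, 0.1825, 0.1075.
p̂_st = 0.2705·0.695 + 0.0975·0.204 + 0.3420·0.522 + 0.1825·0.683 + 0.1075·0.375 ≈ 0.55137... → 0.551.

0.551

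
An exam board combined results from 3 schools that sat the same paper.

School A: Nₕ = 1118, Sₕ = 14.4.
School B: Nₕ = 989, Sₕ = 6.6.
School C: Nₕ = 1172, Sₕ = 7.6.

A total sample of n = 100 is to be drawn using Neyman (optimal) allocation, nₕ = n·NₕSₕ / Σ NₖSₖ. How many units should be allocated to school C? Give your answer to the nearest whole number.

28

Σ NₕSₕ = 1118·14.4 + 989·6.6 + 1172·7.6 = 31533.8.
Share for C: 8907.2/31533.8 = 0.28247.
n_C = 100 × 0.28247 = 28.247... → 28.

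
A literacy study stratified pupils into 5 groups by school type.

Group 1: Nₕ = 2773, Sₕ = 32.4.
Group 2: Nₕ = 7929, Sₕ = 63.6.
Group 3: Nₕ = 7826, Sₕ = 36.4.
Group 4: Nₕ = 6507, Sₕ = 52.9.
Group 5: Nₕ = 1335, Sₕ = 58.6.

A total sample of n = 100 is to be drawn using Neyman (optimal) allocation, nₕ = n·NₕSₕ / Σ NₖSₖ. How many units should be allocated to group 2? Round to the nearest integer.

Σ NₕSₕ = 2773·32.4 + 7929·63.6 + 7826·36.4 + 6507·52.9 + 1335·58.6 = 1301447.3.
Share for 2: 504284.4/1301447.3 = 0.38748.
n_2 = 100 × 0.38748 = 38.748... → 39.

39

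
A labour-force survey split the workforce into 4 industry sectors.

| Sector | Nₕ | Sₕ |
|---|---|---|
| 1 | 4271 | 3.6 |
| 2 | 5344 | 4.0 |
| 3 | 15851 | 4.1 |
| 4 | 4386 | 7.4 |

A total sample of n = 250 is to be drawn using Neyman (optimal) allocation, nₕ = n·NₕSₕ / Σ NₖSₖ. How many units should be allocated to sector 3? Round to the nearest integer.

1: NₕSₕ = 4271·3.6 = 15375.6
2: NₕSₕ = 5344·4.0 = 21376
3: NₕSₕ = 15851·4.1 = 64989.1
4: NₕSₕ = 4386·7.4 = 32456.4
Σ NₕSₕ = 134197.1.
n_3 = 250·64989.1/134197.1 = 121.070... → 121.

121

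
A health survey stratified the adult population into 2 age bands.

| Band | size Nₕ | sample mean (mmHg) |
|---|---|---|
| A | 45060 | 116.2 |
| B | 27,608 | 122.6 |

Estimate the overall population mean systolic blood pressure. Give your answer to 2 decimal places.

118.63

N = 45060 + 27608 = 72668.
Overall mean = Σ (Nₕ/N)·x̄ₕ — weight by population share, not a simple average.
Σ Nₕx̄ₕ = 45060·116.2 + 27608·122.6 = 5235972 + 3384740.8 = 8620712.8.
Divide by N: 8620712.8 / 72668 = 118.6315... → 118.63.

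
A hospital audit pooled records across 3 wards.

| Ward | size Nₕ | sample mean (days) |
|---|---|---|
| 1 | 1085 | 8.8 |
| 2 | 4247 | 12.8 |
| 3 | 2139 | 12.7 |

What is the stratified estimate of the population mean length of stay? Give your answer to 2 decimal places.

12.19

x̄_st = (Σ Nₕx̄ₕ) / (Σ Nₕ) = (1085·8.8 + 4247·12.8 + 2139·12.7) / 7471
= 91074.9 / 7471 = 12.1905... → 12.19.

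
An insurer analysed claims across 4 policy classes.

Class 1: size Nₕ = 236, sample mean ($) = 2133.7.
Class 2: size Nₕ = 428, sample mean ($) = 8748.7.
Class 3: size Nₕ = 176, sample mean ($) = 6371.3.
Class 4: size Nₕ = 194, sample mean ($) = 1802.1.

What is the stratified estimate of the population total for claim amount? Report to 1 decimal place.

5718953.0

1: 236·2133.7 = 503553.2
2: 428·8748.7 = 3744443.6
3: 176·6371.3 = 1121348.8
4: 194·1802.1 = 349607.4
τ̂ = Σ Nₕx̄ₕ = 5718953.0.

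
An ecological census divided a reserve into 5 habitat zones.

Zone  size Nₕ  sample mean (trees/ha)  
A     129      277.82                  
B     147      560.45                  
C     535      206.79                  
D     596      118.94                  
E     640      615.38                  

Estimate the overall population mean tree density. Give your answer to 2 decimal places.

x̄_st = (Σ Nₕx̄ₕ) / (Σ Nₕ) = (129·277.82 + 147·560.45 + 535·206.79 + 596·118.94 + 640·615.38) / 2047
= 693589.02 / 2047 = 338.8320... → 338.83.

338.83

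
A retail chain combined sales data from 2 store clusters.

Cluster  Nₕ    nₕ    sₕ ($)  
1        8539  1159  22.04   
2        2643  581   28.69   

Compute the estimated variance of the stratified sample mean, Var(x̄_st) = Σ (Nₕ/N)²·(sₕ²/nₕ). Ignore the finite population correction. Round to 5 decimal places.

N = 11182; Wₕ = Nₕ/N.
cluster 1: (8539/11182)²·22.04²/1159 = 0.24440765
cluster 2: (2643/11182)²·28.69²/581 = 0.07914807
Sum = 0.32355572 → 0.32356.

0.32356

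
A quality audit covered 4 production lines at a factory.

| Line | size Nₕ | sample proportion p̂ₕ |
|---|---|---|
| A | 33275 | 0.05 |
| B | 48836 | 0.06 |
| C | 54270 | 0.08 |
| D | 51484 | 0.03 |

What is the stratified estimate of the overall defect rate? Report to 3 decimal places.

0.056

Wₕ = Nₕ/N with N = 187865: 0.1771, 0.2600, 0.2889, 0.2740.
p̂_st = 0.1771·0.05 + 0.2600·0.06 + 0.2889·0.08 + 0.2740·0.03 ≈ 0.05578... → 0.056.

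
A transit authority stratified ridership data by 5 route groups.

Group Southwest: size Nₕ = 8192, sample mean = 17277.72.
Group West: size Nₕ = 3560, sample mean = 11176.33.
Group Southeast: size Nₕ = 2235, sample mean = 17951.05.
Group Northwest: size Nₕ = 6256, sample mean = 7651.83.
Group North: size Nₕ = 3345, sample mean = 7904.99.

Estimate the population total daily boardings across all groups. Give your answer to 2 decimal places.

295759453.82

Estimate total by summing Nₕ·x̄ₕ over strata.
8192·17277.72 + 3560·11176.33 + 2235·17951.05 + 6256·7651.83 + 3345·7904.99 = 141539082.24 + 39787734.8 + 40120596.75 + 47869848.48 + 26442191.55 = 295759453.82.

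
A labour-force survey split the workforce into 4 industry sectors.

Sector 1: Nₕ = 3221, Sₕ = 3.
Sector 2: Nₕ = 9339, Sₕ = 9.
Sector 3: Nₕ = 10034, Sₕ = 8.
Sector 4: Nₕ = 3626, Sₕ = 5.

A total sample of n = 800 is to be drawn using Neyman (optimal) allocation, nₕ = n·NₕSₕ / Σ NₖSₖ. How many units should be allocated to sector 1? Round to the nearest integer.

40

Σ NₕSₕ = 3221·3 + 9339·9 + 10034·8 + 3626·5 = 192116.
Share for 1: 9663/192116 = 0.05030.
n_1 = 800 × 0.05030 = 40.238... → 40.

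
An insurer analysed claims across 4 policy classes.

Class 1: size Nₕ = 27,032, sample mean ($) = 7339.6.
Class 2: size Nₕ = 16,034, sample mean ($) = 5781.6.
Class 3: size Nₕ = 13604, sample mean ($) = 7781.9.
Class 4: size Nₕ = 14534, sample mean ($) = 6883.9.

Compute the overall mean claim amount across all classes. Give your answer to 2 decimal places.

N = 71204; weights Wₕ = Nₕ/N = (0.3796, 0.2252, 0.1911, 0.2041).
x̄_st = Σ Wₕ·x̄ₕ = 0.3796·7339.6 + 0.2252·5781.6 + 0.1911·7781.9 + 0.2041·6883.9 ≈ 6980.2513...
→ 6980.25.

6980.25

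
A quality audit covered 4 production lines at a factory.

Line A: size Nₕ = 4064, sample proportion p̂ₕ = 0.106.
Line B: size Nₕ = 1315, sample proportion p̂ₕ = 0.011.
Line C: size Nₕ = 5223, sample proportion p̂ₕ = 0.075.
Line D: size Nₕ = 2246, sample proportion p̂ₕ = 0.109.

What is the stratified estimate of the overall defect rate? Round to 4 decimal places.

Wₕ = Nₕ/N with N = 12848: 0.3163, 0.1024, 0.4065, 0.1748.
p̂_st = 0.3163·0.106 + 0.1024·0.011 + 0.4065·0.075 + 0.1748·0.109 ≈ 0.084199... → 0.0842.

0.0842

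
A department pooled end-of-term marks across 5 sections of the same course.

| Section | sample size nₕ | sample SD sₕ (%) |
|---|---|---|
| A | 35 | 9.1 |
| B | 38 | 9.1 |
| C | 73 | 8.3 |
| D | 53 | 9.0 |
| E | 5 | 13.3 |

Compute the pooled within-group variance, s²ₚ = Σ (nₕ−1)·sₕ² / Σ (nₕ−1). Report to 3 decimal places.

79.192

A: (35−1)·9.1² = 34·82.81 = 2815.54
B: (38−1)·9.1² = 37·82.81 = 3063.97
C: (73−1)·8.3² = 72·68.89 = 4960.08
D: (53−1)·9.0² = 52·81 = 4212
E: (5−1)·13.3² = 4·176.89 = 707.56
Numerator = 15759.15; denominator = Σ(nₕ−1) = 199.
s²ₚ = 15759.15/199 = 79.19171... → 79.192.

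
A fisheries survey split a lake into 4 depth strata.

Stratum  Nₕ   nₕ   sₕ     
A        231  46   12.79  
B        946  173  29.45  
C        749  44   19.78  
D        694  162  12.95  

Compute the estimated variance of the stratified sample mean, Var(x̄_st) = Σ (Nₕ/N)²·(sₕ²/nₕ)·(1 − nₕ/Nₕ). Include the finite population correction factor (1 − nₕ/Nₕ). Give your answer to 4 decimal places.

1.2959

N = 2620; Wₕ = Nₕ/N.
stratum A: (231/2620)²·12.79²/46·(1 − 46/231) = 0.0221393
stratum B: (946/2620)²·29.45²/173·(1 − 173/946) = 0.5340631
stratum C: (749/2620)²·19.78²/44·(1 − 44/749) = 0.6840191
stratum D: (694/2620)²·12.95²/162·(1 − 162/694) = 0.0556792
Sum = 1.2959007 → 1.2959.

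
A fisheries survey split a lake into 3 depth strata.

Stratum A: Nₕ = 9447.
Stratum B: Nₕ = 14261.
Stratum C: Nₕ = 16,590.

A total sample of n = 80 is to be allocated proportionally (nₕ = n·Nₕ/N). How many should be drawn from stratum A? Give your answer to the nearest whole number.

19

N = 9447 + 14261 + 16590 = 40298.
n_A = 80·9447/40298 = 18.754... → 19.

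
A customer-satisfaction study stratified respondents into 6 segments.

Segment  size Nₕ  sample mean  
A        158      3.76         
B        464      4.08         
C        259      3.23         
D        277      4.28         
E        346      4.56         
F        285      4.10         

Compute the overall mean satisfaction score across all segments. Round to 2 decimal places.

N = 1789; weights Wₕ = Nₕ/N = (0.0883, 0.2594, 0.1448, 0.1548, 0.1934, 0.1593).
x̄_st = Σ Wₕ·x̄ₕ = 0.0883·3.76 + 0.2594·4.08 + 0.1448·3.23 + 0.1548·4.28 + 0.1934·4.56 + 0.1593·4.10 ≈ 4.0557...
→ 4.06.

4.06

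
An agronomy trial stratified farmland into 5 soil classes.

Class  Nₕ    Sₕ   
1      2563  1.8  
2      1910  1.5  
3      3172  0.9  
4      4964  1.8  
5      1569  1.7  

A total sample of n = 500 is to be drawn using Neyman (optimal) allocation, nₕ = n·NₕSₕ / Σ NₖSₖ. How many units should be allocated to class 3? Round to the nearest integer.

65

Σ NₕSₕ = 2563·1.8 + 1910·1.5 + 3172·0.9 + 4964·1.8 + 1569·1.7 = 21935.7.
Share for 3: 2854.8/21935.7 = 0.13014.
n_3 = 500 × 0.13014 = 65.072... → 65.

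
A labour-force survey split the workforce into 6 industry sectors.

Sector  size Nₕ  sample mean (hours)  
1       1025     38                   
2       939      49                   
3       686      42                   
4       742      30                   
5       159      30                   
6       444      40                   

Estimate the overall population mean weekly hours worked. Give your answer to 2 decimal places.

N = 3995; weights Wₕ = Nₕ/N = (0.2566, 0.2350, 0.1717, 0.1857, 0.0398, 0.1111).
x̄_st = Σ Wₕ·x̄ₕ = 0.2566·38 + 0.2350·49 + 0.1717·42 + 0.1857·30 + 0.0398·30 + 0.1111·40 ≈ 39.6904...
→ 39.69.

39.69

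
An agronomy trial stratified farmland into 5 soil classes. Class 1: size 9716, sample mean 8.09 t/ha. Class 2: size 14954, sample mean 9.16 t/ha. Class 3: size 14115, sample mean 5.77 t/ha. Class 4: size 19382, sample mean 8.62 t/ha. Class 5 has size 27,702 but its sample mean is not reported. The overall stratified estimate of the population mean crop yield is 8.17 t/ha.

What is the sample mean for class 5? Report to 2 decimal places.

N = 9716 + 14954 + 14115 + 19382 + 27702 = 85869.
Overall total = μ·N = 8.17·85869 = 701549.73.
Subtract the known strata: 9716·8.09 + 14954·9.16 + 14115·5.77 + 19382·8.62 = 464097.47.
Remaining total for class 5: 701549.73 − 464097.47 = 237452.26.
Divide by its size: 237452.26 / 27702 = 8.5717... → 8.57.

8.57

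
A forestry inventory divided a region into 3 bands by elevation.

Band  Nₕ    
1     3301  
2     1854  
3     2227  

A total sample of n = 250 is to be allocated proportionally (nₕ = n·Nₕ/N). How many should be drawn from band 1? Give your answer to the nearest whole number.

112

N = 3301 + 1854 + 2227 = 7382.
n_1 = 250·3301/7382 = 111.792... → 112.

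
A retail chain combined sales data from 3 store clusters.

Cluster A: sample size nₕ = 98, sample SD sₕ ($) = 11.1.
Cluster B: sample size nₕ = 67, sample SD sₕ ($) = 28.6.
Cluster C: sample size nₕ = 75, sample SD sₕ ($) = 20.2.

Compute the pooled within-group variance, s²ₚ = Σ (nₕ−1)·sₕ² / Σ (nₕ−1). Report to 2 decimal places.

405.62

A: (98−1)·11.1² = 97·123.21 = 11951.37
B: (67−1)·28.6² = 66·817.96 = 53985.36
C: (75−1)·20.2² = 74·408.04 = 30194.96
Numerator = 96131.69; denominator = Σ(nₕ−1) = 237.
s²ₚ = 96131.69/237 = 405.6189... → 405.62.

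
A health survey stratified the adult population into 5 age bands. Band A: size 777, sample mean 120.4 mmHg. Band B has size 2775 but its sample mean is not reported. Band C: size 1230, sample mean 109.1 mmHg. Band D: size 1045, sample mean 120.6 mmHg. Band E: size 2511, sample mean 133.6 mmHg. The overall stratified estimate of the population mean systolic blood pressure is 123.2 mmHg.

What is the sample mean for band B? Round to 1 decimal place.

N = 777 + 2775 + 1230 + 1045 + 2511 = 8338.
Overall total = μ·N = 123.2·8338 = 1027241.6.
Subtract the known strata: 777·120.4 + 1230·109.1 + 1045·120.6 + 2511·133.6 = 689240.4.
Remaining total for band B: 1027241.6 − 689240.4 = 338001.2.
Divide by its size: 338001.2 / 2775 = 121.802... → 121.8.

121.8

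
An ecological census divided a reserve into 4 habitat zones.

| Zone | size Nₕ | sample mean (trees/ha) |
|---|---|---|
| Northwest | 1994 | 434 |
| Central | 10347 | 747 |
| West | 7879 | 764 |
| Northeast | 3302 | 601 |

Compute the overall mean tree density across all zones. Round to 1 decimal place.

705.7

N = 23522; weights Wₕ = Nₕ/N = (0.0848, 0.4399, 0.3350, 0.1404).
x̄_st = Σ Wₕ·x̄ₕ = 0.0848·434 + 0.4399·747 + 0.3350·764 + 0.1404·601 ≈ 705.665...
→ 705.7.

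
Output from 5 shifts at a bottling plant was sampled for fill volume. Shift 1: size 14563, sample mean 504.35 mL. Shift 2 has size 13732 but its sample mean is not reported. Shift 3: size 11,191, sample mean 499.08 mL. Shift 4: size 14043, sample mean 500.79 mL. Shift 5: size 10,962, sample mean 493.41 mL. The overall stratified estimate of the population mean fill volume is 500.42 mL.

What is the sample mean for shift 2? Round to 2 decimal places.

N = 14563 + 13732 + 11191 + 14043 + 10962 = 64491.
Overall total = μ·N = 500.42·64491 = 32272586.22.
Subtract the known strata: 14563·504.35 + 11191·499.08 + 14043·500.79 + 10962·493.41 = 25371407.72.
Remaining total for shift 2: 32272586.22 − 25371407.72 = 6901178.5.
Divide by its size: 6901178.5 / 13732 = 502.5618... → 502.56.

502.56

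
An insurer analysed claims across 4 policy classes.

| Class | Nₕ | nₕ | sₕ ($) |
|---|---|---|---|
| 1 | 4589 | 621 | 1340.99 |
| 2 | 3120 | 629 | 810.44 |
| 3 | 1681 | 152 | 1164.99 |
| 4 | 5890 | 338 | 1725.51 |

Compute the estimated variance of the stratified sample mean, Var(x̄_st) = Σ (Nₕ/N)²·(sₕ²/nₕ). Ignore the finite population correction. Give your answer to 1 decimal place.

1721.7

N = 15280; Wₕ = Nₕ/N.
class 1: (4589/15280)²·1340.99²/621 = 261.1854
class 2: (3120/15280)²·810.44²/629 = 43.5365
class 3: (1681/15280)²·1164.99²/152 = 108.0661
class 4: (5890/15280)²·1725.51²/338 = 1308.8870
Sum = 1721.6750 → 1721.7.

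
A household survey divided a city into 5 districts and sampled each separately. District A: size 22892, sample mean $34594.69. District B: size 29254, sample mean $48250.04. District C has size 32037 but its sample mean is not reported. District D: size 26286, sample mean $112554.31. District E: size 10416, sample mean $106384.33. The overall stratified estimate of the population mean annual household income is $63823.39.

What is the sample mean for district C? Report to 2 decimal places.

Σ Nₕx̄ₕ = N·μ, so 32037·x̄_C = 120885·63823.39 − (22892·34594.69 + 29254·48250.04 + 26286·112554.31 + 10416·106384.33).
= 7715290500.15 − 6270150087.58 = 1445140412.57.
x̄_C = 1445140412.57 / 32037 = 45108.4812... → 45108.48.

45108.48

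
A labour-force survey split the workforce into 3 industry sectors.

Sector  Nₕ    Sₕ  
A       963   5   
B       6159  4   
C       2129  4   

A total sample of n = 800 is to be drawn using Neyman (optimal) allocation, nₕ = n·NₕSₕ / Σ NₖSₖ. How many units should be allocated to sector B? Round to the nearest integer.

A: NₕSₕ = 963·5 = 4815
B: NₕSₕ = 6159·4 = 24636
C: NₕSₕ = 2129·4 = 8516
Σ NₕSₕ = 37967.
n_B = 800·24636/37967 = 519.103... → 519.

519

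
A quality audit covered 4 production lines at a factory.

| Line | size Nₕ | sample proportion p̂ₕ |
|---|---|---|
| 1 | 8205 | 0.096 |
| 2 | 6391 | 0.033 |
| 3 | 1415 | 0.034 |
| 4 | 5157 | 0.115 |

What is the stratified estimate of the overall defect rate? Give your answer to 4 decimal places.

0.0775

Wₕ = Nₕ/N with N = 21168: 0.3876, 0.3019, 0.0668, 0.2436.
p̂_st = 0.3876·0.096 + 0.3019·0.033 + 0.0668·0.034 + 0.2436·0.115 ≈ 0.077464... → 0.0775.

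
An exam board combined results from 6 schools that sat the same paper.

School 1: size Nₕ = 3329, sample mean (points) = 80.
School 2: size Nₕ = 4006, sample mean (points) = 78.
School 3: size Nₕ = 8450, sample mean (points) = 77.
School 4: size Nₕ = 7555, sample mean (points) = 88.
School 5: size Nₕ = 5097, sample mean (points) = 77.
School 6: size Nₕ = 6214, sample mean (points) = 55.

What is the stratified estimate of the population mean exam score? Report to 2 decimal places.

75.86

N = 3329 + 4006 + 8450 + 7555 + 5097 + 6214 = 34651.
Overall mean = Σ (Nₕ/N)·x̄ₕ — weight by population share, not a simple average.
Σ Nₕx̄ₕ = 3329·80 + 4006·78 + 8450·77 + 7555·88 + 5097·77 + 6214·55 = 266320 + 312468 + 650650 + 664840 + 392469 + 341770 = 2628517.
Divide by N: 2628517 / 34651 = 75.8569... → 75.86.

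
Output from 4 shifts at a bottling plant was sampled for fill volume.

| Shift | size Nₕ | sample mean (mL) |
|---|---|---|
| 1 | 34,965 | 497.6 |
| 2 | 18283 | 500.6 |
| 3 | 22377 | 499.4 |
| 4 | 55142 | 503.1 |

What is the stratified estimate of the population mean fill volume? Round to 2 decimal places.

x̄_st = (Σ Nₕx̄ₕ) / (Σ Nₕ) = (34965·497.6 + 18283·500.6 + 22377·499.4 + 55142·503.1) / 130767
= 65468067.8 / 130767 = 500.6467... → 500.65.

500.65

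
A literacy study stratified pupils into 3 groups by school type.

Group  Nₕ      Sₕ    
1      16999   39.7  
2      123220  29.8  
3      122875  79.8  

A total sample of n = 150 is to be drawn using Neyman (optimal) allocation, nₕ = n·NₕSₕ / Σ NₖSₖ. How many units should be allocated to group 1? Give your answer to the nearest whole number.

Σ NₕSₕ = 16999·39.7 + 123220·29.8 + 122875·79.8 = 14152241.3.
Share for 1: 674860.3/14152241.3 = 0.04769.
n_1 = 150 × 0.04769 = 7.153... → 7.

7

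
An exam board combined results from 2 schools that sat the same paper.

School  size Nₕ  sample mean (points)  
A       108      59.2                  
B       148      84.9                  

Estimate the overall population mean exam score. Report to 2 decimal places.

74.06

N = 256; weights Wₕ = Nₕ/N = (0.4219, 0.5781).
x̄_st = Σ Wₕ·x̄ₕ = 0.4219·59.2 + 0.5781·84.9 ≈ 74.0578...
→ 74.06.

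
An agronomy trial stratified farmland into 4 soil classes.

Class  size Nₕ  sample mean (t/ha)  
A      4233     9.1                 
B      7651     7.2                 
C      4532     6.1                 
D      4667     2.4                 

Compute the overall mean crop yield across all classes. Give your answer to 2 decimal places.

6.28

N = 21083; weights Wₕ = Nₕ/N = (0.2008, 0.3629, 0.2150, 0.2214).
x̄_st = Σ Wₕ·x̄ₕ = 0.2008·9.1 + 0.3629·7.2 + 0.2150·6.1 + 0.2214·2.4 ≈ 6.2825...
→ 6.28.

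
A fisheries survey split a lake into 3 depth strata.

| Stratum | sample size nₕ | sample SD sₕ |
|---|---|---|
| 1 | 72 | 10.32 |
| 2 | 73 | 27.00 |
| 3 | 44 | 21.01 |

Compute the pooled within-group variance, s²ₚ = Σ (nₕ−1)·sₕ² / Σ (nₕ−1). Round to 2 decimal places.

1: (72−1)·10.32² = 71·106.5024 = 7561.6704
2: (73−1)·27.00² = 72·729 = 52488
3: (44−1)·21.01² = 43·441.4201 = 18981.0643
Numerator = 79030.7347; denominator = Σ(nₕ−1) = 186.
s²ₚ = 79030.7347/186 = 424.8964... → 424.90.

424.90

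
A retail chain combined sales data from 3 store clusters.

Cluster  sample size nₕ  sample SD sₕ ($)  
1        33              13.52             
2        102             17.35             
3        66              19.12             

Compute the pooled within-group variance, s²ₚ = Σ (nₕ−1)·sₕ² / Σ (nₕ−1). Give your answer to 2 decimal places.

303.11

Degrees of freedom: 32 + 101 + 65 = 198.
Σ(nₕ−1)sₕ² = 32·182.7904 + 101·301.0225 + 65·365.5744 = 60014.9013.
s²ₚ = 60014.9013 / 198 = 303.1056... → 303.11.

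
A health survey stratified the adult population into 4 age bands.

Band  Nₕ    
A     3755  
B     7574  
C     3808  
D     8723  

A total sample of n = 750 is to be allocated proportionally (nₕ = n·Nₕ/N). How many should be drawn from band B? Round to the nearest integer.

238

Share of band B = 7574/23860 = 0.31744.
Allocate 750 × 0.31744 = 238.076... → 238.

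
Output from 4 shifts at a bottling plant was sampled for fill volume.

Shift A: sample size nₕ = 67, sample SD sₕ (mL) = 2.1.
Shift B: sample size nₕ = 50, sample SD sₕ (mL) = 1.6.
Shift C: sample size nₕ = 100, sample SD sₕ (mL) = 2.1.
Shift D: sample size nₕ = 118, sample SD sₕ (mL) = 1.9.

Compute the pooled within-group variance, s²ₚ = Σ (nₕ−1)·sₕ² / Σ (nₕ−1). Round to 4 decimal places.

3.8534

A: (67−1)·2.1² = 66·4.41 = 291.06
B: (50−1)·1.6² = 49·2.56 = 125.44
C: (100−1)·2.1² = 99·4.41 = 436.59
D: (118−1)·1.9² = 117·3.61 = 422.37
Numerator = 1275.46; denominator = Σ(nₕ−1) = 331.
s²ₚ = 1275.46/331 = 3.853353... → 3.8534.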